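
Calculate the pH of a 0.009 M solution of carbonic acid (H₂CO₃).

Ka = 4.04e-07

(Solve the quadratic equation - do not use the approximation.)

x² + Ka×x - Ka×C = 0. Using quadratic formula: [H⁺] = 6.0098e-05

pH = 4.22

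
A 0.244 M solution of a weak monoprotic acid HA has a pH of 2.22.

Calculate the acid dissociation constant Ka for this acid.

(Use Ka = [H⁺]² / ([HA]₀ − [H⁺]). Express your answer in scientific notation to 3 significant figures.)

[H⁺] = 10^(−pH) = 10^(−2.22) = 6.026e-03 M. For HA ⇌ H⁺ + A⁻, Ka = [H⁺][A⁻]/[HA] = [H⁺]² / ([HA]₀ − [H⁺]) = (6.026e-03)² / (0.244 − 6.026e-03) = 1.53e-04.

K_a = 1.53e-04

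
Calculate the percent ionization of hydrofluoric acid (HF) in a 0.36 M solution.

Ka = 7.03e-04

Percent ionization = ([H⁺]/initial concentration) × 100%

Using Ka equilibrium: x² + Ka×x - Ka×C = 0. Solving: [H⁺] = 1.5561e-02. Percent = (1.5561e-02/0.36) × 100

Percent ionization = 4.32%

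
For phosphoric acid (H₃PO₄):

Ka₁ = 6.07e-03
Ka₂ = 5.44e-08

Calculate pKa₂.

pKa₂ = -log(Ka₂) = -log(5.44e-08) = 7.26.

pK_{a2} = 7.26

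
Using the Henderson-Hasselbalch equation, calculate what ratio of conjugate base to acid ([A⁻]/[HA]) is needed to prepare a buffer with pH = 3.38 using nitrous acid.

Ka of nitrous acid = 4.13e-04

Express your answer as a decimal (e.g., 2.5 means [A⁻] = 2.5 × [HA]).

pKa = -log(4.13e-04) = 3.3840. pH = pKa + log([A⁻]/[HA]), so log([A⁻]/[HA]) = pH − pKa = 3.38 − 3.3840 = -0.0040. [A⁻]/[HA] = 10^(-0.0040) = 0.991

[A⁻]/[HA] = 0.991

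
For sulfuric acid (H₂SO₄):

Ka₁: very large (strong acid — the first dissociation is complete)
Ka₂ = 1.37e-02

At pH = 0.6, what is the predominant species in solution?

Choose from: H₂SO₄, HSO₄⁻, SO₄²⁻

The first dissociation is complete, so H₂SO₄ itself is never the predominant species in water; pKa₂ = -log(1.37e-02) = 1.86. For a polyprotic acid the predominant species crosses at each pKa: below pKa_n the protonated form dominates, above it the deprotonated form does. At pH = 0.6, the predominant species is HSO₄⁻.

HSO₄⁻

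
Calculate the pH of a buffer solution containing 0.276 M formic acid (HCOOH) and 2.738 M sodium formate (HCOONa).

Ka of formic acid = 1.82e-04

pKa = -log(1.82e-04) = 3.74. pH = pKa + log([A⁻]/[HA]) = 3.74 + log(2.738/0.276)

pH = 4.74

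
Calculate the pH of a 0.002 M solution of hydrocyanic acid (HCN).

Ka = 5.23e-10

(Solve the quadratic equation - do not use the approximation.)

x² + Ka×x - Ka×C = 0. Using quadratic formula: [H⁺] = 1.0225e-06

pH = 5.99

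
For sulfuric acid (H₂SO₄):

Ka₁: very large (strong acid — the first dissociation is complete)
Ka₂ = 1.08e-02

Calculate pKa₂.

pKa₂ = -log(Ka₂) = -log(1.08e-02) = 1.97.

pK_{a2} = 1.97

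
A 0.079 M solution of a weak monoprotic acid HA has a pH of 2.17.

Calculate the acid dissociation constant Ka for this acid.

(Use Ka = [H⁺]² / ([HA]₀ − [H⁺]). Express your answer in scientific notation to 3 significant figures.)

[H⁺] = 10^(−pH) = 10^(−2.17) = 6.761e-03 M. For HA ⇌ H⁺ + A⁻, Ka = [H⁺][A⁻]/[HA] = [H⁺]² / ([HA]₀ − [H⁺]) = (6.761e-03)² / (0.079 − 6.761e-03) = 6.33e-04.

K_a = 6.33e-04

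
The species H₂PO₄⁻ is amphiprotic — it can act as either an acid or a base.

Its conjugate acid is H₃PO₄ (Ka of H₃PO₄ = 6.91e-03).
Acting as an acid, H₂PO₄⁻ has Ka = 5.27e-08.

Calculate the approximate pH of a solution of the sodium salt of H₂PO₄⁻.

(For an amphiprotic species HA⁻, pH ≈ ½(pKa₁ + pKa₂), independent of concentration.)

pKa₁ = -log(6.91e-03) = 2.16; pKa₂ = -log(5.27e-08) = 7.28. For an amphiprotic species, pH ≈ ½(pKa₁ + pKa₂) = ½(2.16 + 7.28) = 4.72.

pH = 4.72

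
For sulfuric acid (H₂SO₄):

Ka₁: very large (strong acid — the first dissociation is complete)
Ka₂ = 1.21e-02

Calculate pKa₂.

pKa₂ = -log(Ka₂) = -log(1.21e-02) = 1.92.

pK_{a2} = 1.92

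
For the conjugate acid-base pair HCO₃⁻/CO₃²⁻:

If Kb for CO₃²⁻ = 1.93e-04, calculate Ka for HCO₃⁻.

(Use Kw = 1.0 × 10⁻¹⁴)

For a conjugate pair Ka × Kb = Kw, so Ka = Kw/Kb = 1.0 × 10⁻¹⁴ / 1.93e-04 = 5.18e-11.

K_a = 5.18e-11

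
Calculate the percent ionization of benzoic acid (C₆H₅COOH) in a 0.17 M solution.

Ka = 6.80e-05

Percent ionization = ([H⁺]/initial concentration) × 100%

Using Ka equilibrium: x² + Ka×x - Ka×C = 0. Solving: [H⁺] = 3.3662e-03. Percent = (3.3662e-03/0.17) × 100

Percent ionization = 1.98%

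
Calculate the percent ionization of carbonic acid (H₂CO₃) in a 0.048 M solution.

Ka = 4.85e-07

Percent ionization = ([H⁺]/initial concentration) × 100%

Using Ka equilibrium: x² + Ka×x - Ka×C = 0. Solving: [H⁺] = 1.5234e-04. Percent = (1.5234e-04/0.048) × 100

Percent ionization = 0.317%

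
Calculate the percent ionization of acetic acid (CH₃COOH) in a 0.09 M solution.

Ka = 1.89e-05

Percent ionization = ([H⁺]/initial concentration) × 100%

Using Ka equilibrium: x² + Ka×x - Ka×C = 0. Solving: [H⁺] = 1.2948e-03. Percent = (1.2948e-03/0.09) × 100

Percent ionization = 1.44%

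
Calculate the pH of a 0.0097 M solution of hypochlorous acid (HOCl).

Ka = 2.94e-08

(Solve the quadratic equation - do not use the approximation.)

x² + Ka×x - Ka×C = 0. Using quadratic formula: [H⁺] = 1.6873e-05

pH = 4.77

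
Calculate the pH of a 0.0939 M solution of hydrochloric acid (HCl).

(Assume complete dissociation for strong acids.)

[H⁺] = 0.0939 M for strong acid. pH = -log[H⁺] = -log(0.0939)

pH = 1.03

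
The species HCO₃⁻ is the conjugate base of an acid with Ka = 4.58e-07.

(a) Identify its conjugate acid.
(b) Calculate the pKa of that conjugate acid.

(a) The conjugate acid is formed by adding one H⁺ to HCO₃⁻, giving H₂CO₃. (b) pKa = -log(Ka) = -log(4.58e-07) = 6.34.

Conjugate acid: H₂CO₃; pK_a = 6.34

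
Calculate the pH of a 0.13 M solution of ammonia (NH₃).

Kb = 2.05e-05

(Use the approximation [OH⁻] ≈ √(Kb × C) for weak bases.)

[OH⁻] = √(Kb × C) = √(2.05e-05 × 0.13) = 1.6325e-03. pOH = 2.79, pH = 14 - pOH

pH = 11.21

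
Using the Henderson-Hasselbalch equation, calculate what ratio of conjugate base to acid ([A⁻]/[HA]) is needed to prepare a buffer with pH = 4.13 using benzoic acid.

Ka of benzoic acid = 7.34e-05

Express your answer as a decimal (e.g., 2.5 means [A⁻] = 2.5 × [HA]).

pKa = -log(7.34e-05) = 4.1343. pH = pKa + log([A⁻]/[HA]), so log([A⁻]/[HA]) = pH − pKa = 4.13 − 4.1343 = -0.0043. [A⁻]/[HA] = 10^(-0.0043) = 0.990

[A⁻]/[HA] = 0.990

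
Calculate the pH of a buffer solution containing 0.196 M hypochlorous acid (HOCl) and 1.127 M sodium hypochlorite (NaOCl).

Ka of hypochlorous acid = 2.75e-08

pKa = -log(2.75e-08) = 7.56. pH = pKa + log([A⁻]/[HA]) = 7.56 + log(1.127/0.196)

pH = 8.32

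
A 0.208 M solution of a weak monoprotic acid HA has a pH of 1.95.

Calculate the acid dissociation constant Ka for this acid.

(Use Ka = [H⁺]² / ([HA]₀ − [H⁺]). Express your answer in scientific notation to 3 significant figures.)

[H⁺] = 10^(−pH) = 10^(−1.95) = 1.122e-02 M. For HA ⇌ H⁺ + A⁻, Ka = [H⁺][A⁻]/[HA] = [H⁺]² / ([HA]₀ − [H⁺]) = (1.122e-02)² / (0.208 − 1.122e-02) = 6.40e-04.

K_a = 6.40e-04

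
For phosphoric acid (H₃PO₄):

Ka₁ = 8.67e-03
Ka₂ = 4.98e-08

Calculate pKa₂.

pKa₂ = -log(Ka₂) = -log(4.98e-08) = 7.30.

pK_{a2} = 7.30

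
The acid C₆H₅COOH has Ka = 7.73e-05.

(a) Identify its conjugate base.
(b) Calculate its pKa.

(a) The conjugate base is formed by removing one H⁺ from C₆H₅COOH, giving C₆H₅COO⁻. (b) pKa = -log(Ka) = -log(7.73e-05) = 4.11.

Conjugate base: C₆H₅COO⁻; pK_a = 4.11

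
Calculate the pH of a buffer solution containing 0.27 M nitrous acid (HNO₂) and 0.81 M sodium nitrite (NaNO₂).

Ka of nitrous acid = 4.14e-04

pKa = -log(4.14e-04) = 3.38. pH = pKa + log([A⁻]/[HA]) = 3.38 + log(0.81/0.27)

pH = 3.86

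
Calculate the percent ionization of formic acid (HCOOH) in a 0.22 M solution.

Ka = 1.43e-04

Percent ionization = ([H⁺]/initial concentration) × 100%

Using Ka equilibrium: x² + Ka×x - Ka×C = 0. Solving: [H⁺] = 5.5379e-03. Percent = (5.5379e-03/0.22) × 100

Percent ionization = 2.52%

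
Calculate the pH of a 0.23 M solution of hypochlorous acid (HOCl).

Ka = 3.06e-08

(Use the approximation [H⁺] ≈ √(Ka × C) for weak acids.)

[H⁺] = √(Ka × C) = √(3.06e-08 × 0.23) = 8.3893e-05. pH = -log(8.3893e-05)

pH = 4.08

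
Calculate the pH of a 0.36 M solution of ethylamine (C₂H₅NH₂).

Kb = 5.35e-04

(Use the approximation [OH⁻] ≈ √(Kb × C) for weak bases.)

[OH⁻] = √(Kb × C) = √(5.35e-04 × 0.36) = 1.3878e-02. pOH = 1.86, pH = 14 - pOH

pH = 12.14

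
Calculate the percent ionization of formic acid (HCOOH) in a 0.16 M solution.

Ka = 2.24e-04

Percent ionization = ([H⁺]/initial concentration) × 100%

Using Ka equilibrium: x² + Ka×x - Ka×C = 0. Solving: [H⁺] = 5.8757e-03. Percent = (5.8757e-03/0.16) × 100

Percent ionization = 3.67%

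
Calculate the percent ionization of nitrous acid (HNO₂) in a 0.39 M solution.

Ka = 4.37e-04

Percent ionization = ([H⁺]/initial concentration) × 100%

Using Ka equilibrium: x² + Ka×x - Ka×C = 0. Solving: [H⁺] = 1.2838e-02. Percent = (1.2838e-02/0.39) × 100

Percent ionization = 3.29%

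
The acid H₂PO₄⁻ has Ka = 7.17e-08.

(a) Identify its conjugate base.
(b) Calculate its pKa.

(a) The conjugate base is formed by removing one H⁺ from H₂PO₄⁻, giving HPO₄²⁻. (b) pKa = -log(Ka) = -log(7.17e-08) = 7.14.

Conjugate base: HPO₄²⁻; pK_a = 7.14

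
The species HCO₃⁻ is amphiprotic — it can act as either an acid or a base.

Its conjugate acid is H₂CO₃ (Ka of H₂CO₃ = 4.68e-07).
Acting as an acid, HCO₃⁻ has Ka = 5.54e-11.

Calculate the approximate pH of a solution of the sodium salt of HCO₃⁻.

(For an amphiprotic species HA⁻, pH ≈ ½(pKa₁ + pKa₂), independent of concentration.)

pKa₁ = -log(4.68e-07) = 6.33; pKa₂ = -log(5.54e-11) = 10.26. For an amphiprotic species, pH ≈ ½(pKa₁ + pKa₂) = ½(6.33 + 10.26) = 8.29.

pH = 8.29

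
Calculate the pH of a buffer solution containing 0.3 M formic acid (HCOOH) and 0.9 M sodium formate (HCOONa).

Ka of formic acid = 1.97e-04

pKa = -log(1.97e-04) = 3.71. pH = pKa + log([A⁻]/[HA]) = 3.71 + log(0.9/0.3)

pH = 4.18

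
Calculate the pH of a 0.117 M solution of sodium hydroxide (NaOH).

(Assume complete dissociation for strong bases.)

[OH⁻] = 0.117 M for strong base. pOH = -log[OH⁻] = 0.93, pH = 14 - pOH

pH = 13.07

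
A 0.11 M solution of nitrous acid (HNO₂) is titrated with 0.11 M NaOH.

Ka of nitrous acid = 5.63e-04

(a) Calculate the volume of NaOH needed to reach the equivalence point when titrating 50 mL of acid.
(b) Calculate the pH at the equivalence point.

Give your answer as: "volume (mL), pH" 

moles acid = 0.11 × 50/1000 = 0.0055 mol; V_base = moles/0.11 × 1000 = 50.0 mL. At equivalence only the conjugate base is present: [A⁻] = 0.0055/0.100 = 5.5000e-02 M. Kb = Kw/Ka = 1.78e-11; [OH⁻] = √(Kb × [A⁻]) = 9.8839e-07; pOH = 6.01; pH = 14 - pOH = 7.99.

V = 50.0 mL, pH = 7.99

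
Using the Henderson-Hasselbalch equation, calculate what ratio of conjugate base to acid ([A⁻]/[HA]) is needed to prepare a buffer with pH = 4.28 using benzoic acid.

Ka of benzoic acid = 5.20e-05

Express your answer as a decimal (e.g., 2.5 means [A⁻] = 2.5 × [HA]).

pKa = -log(5.20e-05) = 4.2840. pH = pKa + log([A⁻]/[HA]), so log([A⁻]/[HA]) = pH − pKa = 4.28 − 4.2840 = -0.0040. [A⁻]/[HA] = 10^(-0.0040) = 0.991

[A⁻]/[HA] = 0.991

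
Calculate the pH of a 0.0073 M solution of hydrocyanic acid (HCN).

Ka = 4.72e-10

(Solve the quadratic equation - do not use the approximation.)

x² + Ka×x - Ka×C = 0. Using quadratic formula: [H⁺] = 1.8560e-06

pH = 5.73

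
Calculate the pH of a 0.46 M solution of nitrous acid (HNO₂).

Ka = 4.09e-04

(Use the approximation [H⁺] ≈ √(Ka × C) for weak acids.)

[H⁺] = √(Ka × C) = √(4.09e-04 × 0.46) = 1.3716e-02. pH = -log(1.3716e-02)

pH = 1.86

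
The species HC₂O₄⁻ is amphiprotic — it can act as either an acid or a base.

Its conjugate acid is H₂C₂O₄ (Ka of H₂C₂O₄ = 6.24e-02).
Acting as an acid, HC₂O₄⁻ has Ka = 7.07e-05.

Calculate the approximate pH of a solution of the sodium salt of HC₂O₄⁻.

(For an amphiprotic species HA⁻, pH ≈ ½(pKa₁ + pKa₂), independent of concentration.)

pKa₁ = -log(6.24e-02) = 1.20; pKa₂ = -log(7.07e-05) = 4.15. For an amphiprotic species, pH ≈ ½(pKa₁ + pKa₂) = ½(1.20 + 4.15) = 2.68.

pH = 2.68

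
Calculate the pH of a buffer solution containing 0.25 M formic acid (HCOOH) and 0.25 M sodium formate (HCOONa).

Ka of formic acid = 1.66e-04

pKa = -log(1.66e-04) = 3.78. pH = pKa + log([A⁻]/[HA]) = 3.78 + log(0.25/0.25)

pH = 3.78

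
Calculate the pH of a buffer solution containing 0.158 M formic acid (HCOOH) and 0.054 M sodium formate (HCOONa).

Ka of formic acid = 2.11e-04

pKa = -log(2.11e-04) = 3.68. pH = pKa + log([A⁻]/[HA]) = 3.68 + log(0.054/0.158)

pH = 3.21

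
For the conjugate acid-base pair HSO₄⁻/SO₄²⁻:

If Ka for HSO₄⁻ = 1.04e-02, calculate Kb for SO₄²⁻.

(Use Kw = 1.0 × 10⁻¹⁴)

For a conjugate pair Ka × Kb = Kw, so Kb = Kw/Ka = 1.0 × 10⁻¹⁴ / 1.04e-02 = 9.62e-13.

K_b = 9.62e-13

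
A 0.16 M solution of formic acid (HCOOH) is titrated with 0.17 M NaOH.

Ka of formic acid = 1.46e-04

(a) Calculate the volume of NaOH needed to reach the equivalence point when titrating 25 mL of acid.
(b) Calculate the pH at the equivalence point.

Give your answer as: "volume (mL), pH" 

moles acid = 0.16 × 25/1000 = 0.004 mol; V_base = moles/0.17 × 1000 = 23.5 mL. At equivalence only the conjugate base is present: [A⁻] = 0.004/0.049 = 8.2424e-02 M. Kb = Kw/Ka = 6.85e-11; [OH⁻] = √(Kb × [A⁻]) = 2.3760e-06; pOH = 5.62; pH = 14 - pOH = 8.38.

V = 23.5 mL, pH = 8.38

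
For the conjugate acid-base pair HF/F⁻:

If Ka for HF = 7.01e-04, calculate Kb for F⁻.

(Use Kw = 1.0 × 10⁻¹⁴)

For a conjugate pair Ka × Kb = Kw, so Kb = Kw/Ka = 1.0 × 10⁻¹⁴ / 7.01e-04 = 1.43e-11.

K_b = 1.43e-11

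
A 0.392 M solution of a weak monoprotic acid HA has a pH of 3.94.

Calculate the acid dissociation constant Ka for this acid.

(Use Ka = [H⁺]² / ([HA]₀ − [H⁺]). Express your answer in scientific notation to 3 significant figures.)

[H⁺] = 10^(−pH) = 10^(−3.94) = 1.148e-04 M. For HA ⇌ H⁺ + A⁻, Ka = [H⁺][A⁻]/[HA] = [H⁺]² / ([HA]₀ − [H⁺]) = (1.148e-04)² / (0.392 − 1.148e-04) = 3.36e-08.

K_a = 3.36e-08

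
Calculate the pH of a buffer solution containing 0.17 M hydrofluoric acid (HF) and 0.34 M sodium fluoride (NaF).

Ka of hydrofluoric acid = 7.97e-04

pKa = -log(7.97e-04) = 3.10. pH = pKa + log([A⁻]/[HA]) = 3.10 + log(0.34/0.17)

pH = 3.40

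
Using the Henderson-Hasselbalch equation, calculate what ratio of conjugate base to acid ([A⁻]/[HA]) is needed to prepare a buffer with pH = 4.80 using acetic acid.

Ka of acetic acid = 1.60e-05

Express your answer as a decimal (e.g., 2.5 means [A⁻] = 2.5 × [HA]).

pKa = -log(1.60e-05) = 4.7959. pH = pKa + log([A⁻]/[HA]), so log([A⁻]/[HA]) = pH − pKa = 4.80 − 4.7959 = 0.0041. [A⁻]/[HA] = 10^(0.0041) = 1.01

[A⁻]/[HA] = 1.01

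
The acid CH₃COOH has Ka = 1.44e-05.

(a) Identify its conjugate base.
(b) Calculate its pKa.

(a) The conjugate base is formed by removing one H⁺ from CH₃COOH, giving CH₃COO⁻. (b) pKa = -log(Ka) = -log(1.44e-05) = 4.84.

Conjugate base: CH₃COO⁻; pK_a = 4.84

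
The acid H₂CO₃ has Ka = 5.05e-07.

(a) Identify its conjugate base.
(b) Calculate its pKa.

(a) The conjugate base is formed by removing one H⁺ from H₂CO₃, giving HCO₃⁻. (b) pKa = -log(Ka) = -log(5.05e-07) = 6.30.

Conjugate base: HCO₃⁻; pK_a = 6.30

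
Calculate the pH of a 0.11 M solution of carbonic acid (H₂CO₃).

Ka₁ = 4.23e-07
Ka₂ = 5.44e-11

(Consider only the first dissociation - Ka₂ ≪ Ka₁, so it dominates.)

First dissociation dominates. From Ka₁ = [H⁺][HA⁻]/[H₂A], x² + Ka₁·x − Ka₁·C = 0 with C = 0.11 M and Ka₁ = 4.23e-07. Solving: [H⁺] = (−Ka₁ + √(Ka₁² + 4·Ka₁·C)) / 2 = 2.1550e-04 M. pH = -log(2.1550e-04) = 3.67.

pH = 3.67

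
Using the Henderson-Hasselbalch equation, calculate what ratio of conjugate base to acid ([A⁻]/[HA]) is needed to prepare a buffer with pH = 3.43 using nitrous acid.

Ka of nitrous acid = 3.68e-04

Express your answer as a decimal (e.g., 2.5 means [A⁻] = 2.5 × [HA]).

pKa = -log(3.68e-04) = 3.4342. pH = pKa + log([A⁻]/[HA]), so log([A⁻]/[HA]) = pH − pKa = 3.43 − 3.4342 = -0.0042. [A⁻]/[HA] = 10^(-0.0042) = 0.990

[A⁻]/[HA] = 0.990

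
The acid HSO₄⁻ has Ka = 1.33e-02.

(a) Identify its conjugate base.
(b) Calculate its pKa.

(a) The conjugate base is formed by removing one H⁺ from HSO₄⁻, giving SO₄²⁻. (b) pKa = -log(Ka) = -log(1.33e-02) = 1.88.

Conjugate base: SO₄²⁻; pK_a = 1.88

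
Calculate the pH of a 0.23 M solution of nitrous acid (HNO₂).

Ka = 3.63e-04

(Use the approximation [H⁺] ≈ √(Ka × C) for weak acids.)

[H⁺] = √(Ka × C) = √(3.63e-04 × 0.23) = 9.1373e-03. pH = -log(9.1373e-03)

pH = 2.04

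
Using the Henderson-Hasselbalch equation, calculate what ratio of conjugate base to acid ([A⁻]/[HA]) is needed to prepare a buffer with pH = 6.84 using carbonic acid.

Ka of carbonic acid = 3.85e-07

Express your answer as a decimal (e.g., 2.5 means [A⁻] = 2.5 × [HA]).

pKa = -log(3.85e-07) = 6.4145. pH = pKa + log([A⁻]/[HA]), so log([A⁻]/[HA]) = pH − pKa = 6.84 − 6.4145 = 0.4255. [A⁻]/[HA] = 10^(0.4255) = 2.66

[A⁻]/[HA] = 2.66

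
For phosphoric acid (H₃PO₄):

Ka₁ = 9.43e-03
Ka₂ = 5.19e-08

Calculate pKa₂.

pKa₂ = -log(Ka₂) = -log(5.19e-08) = 7.28.

pK_{a2} = 7.28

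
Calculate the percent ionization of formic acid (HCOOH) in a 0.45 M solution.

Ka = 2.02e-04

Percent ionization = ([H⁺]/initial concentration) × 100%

Using Ka equilibrium: x² + Ka×x - Ka×C = 0. Solving: [H⁺] = 9.4337e-03. Percent = (9.4337e-03/0.45) × 100

Percent ionization = 2.1%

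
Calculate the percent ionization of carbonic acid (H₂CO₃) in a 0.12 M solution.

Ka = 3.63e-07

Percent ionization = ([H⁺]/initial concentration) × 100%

Using Ka equilibrium: x² + Ka×x - Ka×C = 0. Solving: [H⁺] = 2.0853e-04. Percent = (2.0853e-04/0.12) × 100

Percent ionization = 0.174%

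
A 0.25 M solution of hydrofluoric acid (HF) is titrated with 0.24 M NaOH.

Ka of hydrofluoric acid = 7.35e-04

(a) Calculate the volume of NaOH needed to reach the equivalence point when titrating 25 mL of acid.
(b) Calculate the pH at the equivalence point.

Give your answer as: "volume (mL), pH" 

moles acid = 0.25 × 25/1000 = 0.00625 mol; V_base = moles/0.24 × 1000 = 26.0 mL. At equivalence only the conjugate base is present: [A⁻] = 0.00625/0.051 = 1.2245e-01 M. Kb = Kw/Ka = 1.36e-11; [OH⁻] = √(Kb × [A⁻]) = 1.2907e-06; pOH = 5.89; pH = 14 - pOH = 8.11.

V = 26.0 mL, pH = 8.11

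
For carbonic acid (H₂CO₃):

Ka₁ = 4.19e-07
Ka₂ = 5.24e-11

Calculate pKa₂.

pKa₂ = -log(Ka₂) = -log(5.24e-11) = 10.28.

pK_{a2} = 10.28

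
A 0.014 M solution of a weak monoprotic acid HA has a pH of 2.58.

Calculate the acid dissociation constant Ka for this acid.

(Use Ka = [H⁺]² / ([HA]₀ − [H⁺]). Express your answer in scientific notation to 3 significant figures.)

[H⁺] = 10^(−pH) = 10^(−2.58) = 2.630e-03 M. For HA ⇌ H⁺ + A⁻, Ka = [H⁺][A⁻]/[HA] = [H⁺]² / ([HA]₀ − [H⁺]) = (2.630e-03)² / (0.014 − 2.630e-03) = 6.08e-04.

K_a = 6.08e-04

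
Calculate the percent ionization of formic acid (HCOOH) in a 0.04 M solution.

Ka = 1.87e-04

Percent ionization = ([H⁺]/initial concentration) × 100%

Using Ka equilibrium: x² + Ka×x - Ka×C = 0. Solving: [H⁺] = 2.6431e-03. Percent = (2.6431e-03/0.04) × 100

Percent ionization = 6.61%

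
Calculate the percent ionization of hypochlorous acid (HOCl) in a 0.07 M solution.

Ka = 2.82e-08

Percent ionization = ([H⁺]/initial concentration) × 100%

Using Ka equilibrium: x² + Ka×x - Ka×C = 0. Solving: [H⁺] = 4.4416e-05. Percent = (4.4416e-05/0.07) × 100

Percent ionization = 0.0635%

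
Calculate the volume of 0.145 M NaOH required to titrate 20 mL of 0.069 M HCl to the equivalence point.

At equivalence: moles acid = moles base. moles HCl = 0.069 × 20/1000 = 0.00138 mol. V_base = moles / 0.145 × 1000 = 9.5 mL.

V_{base} = 9.5 mL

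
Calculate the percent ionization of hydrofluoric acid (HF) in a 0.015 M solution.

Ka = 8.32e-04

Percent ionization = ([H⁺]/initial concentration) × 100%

Using Ka equilibrium: x² + Ka×x - Ka×C = 0. Solving: [H⁺] = 3.1411e-03. Percent = (3.1411e-03/0.015) × 100

Percent ionization = 20.9%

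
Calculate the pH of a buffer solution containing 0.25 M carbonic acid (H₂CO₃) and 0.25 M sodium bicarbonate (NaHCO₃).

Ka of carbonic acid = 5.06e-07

pKa = -log(5.06e-07) = 6.30. pH = pKa + log([A⁻]/[HA]) = 6.30 + log(0.25/0.25)

pH = 6.30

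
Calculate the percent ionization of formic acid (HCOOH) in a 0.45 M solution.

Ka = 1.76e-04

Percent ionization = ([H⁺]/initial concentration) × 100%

Using Ka equilibrium: x² + Ka×x - Ka×C = 0. Solving: [H⁺] = 8.8119e-03. Percent = (8.8119e-03/0.45) × 100

Percent ionization = 1.96%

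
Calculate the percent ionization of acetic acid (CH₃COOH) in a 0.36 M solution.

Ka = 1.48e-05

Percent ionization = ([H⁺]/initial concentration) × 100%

Using Ka equilibrium: x² + Ka×x - Ka×C = 0. Solving: [H⁺] = 2.3009e-03. Percent = (2.3009e-03/0.36) × 100

Percent ionization = 0.639%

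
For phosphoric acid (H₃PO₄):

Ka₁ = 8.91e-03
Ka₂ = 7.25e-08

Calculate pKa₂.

pKa₂ = -log(Ka₂) = -log(7.25e-08) = 7.14.

pK_{a2} = 7.14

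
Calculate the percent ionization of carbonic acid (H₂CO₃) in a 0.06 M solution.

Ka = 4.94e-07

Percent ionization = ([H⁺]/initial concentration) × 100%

Using Ka equilibrium: x² + Ka×x - Ka×C = 0. Solving: [H⁺] = 1.7192e-04. Percent = (1.7192e-04/0.06) × 100

Percent ionization = 0.287%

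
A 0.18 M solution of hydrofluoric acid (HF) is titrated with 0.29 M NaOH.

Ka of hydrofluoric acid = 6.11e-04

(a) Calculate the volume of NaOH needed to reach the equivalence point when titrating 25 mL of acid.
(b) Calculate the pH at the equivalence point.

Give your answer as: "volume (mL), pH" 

moles acid = 0.18 × 25/1000 = 0.0045 mol; V_base = moles/0.29 × 1000 = 15.5 mL. At equivalence only the conjugate base is present: [A⁻] = 0.0045/0.041 = 1.1106e-01 M. Kb = Kw/Ka = 1.64e-11; [OH⁻] = √(Kb × [A⁻]) = 1.3482e-06; pOH = 5.87; pH = 14 - pOH = 8.13.

V = 15.5 mL, pH = 8.13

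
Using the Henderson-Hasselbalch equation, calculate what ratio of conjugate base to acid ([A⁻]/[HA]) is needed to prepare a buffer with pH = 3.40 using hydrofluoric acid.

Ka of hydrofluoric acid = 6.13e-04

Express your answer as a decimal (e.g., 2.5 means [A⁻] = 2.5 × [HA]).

pKa = -log(6.13e-04) = 3.2125. pH = pKa + log([A⁻]/[HA]), so log([A⁻]/[HA]) = pH − pKa = 3.40 − 3.2125 = 0.1875. [A⁻]/[HA] = 10^(0.1875) = 1.54

[A⁻]/[HA] = 1.54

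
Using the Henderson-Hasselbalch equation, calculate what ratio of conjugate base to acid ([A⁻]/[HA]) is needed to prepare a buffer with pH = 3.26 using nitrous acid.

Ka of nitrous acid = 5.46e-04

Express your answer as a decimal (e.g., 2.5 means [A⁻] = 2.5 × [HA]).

pKa = -log(5.46e-04) = 3.2628. pH = pKa + log([A⁻]/[HA]), so log([A⁻]/[HA]) = pH − pKa = 3.26 − 3.2628 = -0.0028. [A⁻]/[HA] = 10^(-0.0028) = 0.994

[A⁻]/[HA] = 0.994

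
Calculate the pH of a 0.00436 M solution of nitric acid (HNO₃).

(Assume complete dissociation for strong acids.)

[H⁺] = 0.00436 M for strong acid. pH = -log[H⁺] = -log(0.00436)

pH = 2.36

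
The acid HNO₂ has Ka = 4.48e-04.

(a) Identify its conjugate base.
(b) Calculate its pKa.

(a) The conjugate base is formed by removing one H⁺ from HNO₂, giving NO₂⁻. (b) pKa = -log(Ka) = -log(4.48e-04) = 3.35.

Conjugate base: NO₂⁻; pK_a = 3.35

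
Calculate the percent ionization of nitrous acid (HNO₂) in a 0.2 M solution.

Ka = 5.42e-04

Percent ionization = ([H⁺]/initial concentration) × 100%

Using Ka equilibrium: x² + Ka×x - Ka×C = 0. Solving: [H⁺] = 1.0144e-02. Percent = (1.0144e-02/0.2) × 100

Percent ionization = 5.07%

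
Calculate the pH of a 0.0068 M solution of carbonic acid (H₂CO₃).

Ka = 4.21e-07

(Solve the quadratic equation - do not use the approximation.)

x² + Ka×x - Ka×C = 0. Using quadratic formula: [H⁺] = 5.3295e-05

pH = 4.27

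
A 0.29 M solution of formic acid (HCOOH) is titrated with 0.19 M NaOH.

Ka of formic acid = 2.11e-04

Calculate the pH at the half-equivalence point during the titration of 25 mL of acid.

At half-equivalence [HA] = [A⁻], so Henderson-Hasselbalch gives pH = pKa = -log(2.11e-04) = 3.68.

pH = pKa = 3.68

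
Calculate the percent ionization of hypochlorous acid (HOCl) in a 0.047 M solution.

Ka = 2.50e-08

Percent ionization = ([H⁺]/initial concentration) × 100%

Using Ka equilibrium: x² + Ka×x - Ka×C = 0. Solving: [H⁺] = 3.4266e-05. Percent = (3.4266e-05/0.047) × 100

Percent ionization = 0.0729%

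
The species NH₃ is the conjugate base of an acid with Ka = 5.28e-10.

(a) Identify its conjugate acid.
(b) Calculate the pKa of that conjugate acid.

(a) The conjugate acid is formed by adding one H⁺ to NH₃, giving NH₄⁺. (b) pKa = -log(Ka) = -log(5.28e-10) = 9.28.

Conjugate acid: NH₄⁺; pK_a = 9.28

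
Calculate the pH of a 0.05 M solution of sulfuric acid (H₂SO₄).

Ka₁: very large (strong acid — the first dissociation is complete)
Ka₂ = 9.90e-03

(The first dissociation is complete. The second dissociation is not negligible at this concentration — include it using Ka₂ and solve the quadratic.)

First dissociation is complete: [H⁺]₀ = [HSO₄⁻]₀ = C = 0.05 M. Second dissociation HSO₄⁻ ⇌ H⁺ + SO₄²⁻: let x = [SO₄²⁻]. Ka₂ = (C + x)·x / (C − x) = 9.90e-03 → x² + (C + Ka₂)·x − Ka₂·C = 0 → x² + 0.05990·x − 4.950e-04 = 0. x = (−0.05990 + √(0.05990² + 4 × 4.950e-04)) / 2 = 7.3595e-03 M. [H⁺] = C + x = 0.05 + 7.3595e-03 = 5.7360e-02 M. pH = -log(5.7360e-02) = 1.24.

pH = 1.24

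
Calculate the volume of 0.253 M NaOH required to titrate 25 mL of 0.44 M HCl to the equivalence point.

At equivalence: moles acid = moles base. moles HCl = 0.44 × 25/1000 = 0.011 mol. V_base = moles / 0.253 × 1000 = 43.5 mL.

V_{base} = 43.5 mL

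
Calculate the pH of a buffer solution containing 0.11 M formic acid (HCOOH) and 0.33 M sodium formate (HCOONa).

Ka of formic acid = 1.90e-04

pKa = -log(1.90e-04) = 3.72. pH = pKa + log([A⁻]/[HA]) = 3.72 + log(0.33/0.11)

pH = 4.20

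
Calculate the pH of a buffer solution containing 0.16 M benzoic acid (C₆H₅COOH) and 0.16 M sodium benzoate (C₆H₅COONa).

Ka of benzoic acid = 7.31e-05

pKa = -log(7.31e-05) = 4.14. pH = pKa + log([A⁻]/[HA]) = 4.14 + log(0.16/0.16)

pH = 4.14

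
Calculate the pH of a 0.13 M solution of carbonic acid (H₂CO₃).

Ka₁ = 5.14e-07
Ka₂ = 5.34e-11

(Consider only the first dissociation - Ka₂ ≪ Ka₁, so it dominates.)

First dissociation dominates. From Ka₁ = [H⁺][HA⁻]/[H₂A], x² + Ka₁·x − Ka₁·C = 0 with C = 0.13 M and Ka₁ = 5.14e-07. Solving: [H⁺] = (−Ka₁ + √(Ka₁² + 4·Ka₁·C)) / 2 = 2.5824e-04 M. pH = -log(2.5824e-04) = 3.59.

pH = 3.59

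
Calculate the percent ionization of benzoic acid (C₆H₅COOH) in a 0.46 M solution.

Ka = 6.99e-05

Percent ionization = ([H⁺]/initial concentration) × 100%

Using Ka equilibrium: x² + Ka×x - Ka×C = 0. Solving: [H⁺] = 5.6356e-03. Percent = (5.6356e-03/0.46) × 100

Percent ionization = 1.23%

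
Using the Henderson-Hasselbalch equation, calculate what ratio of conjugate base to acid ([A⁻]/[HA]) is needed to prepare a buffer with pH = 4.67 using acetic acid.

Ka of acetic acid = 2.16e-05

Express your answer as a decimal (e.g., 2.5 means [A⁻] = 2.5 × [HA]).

pKa = -log(2.16e-05) = 4.6655. pH = pKa + log([A⁻]/[HA]), so log([A⁻]/[HA]) = pH − pKa = 4.67 − 4.6655 = 0.0045. [A⁻]/[HA] = 10^(0.0045) = 1.01

[A⁻]/[HA] = 1.01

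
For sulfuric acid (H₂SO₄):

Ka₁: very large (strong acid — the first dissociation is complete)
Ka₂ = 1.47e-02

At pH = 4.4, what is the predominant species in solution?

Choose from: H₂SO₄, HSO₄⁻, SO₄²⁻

The first dissociation is complete, so H₂SO₄ itself is never the predominant species in water; pKa₂ = -log(1.47e-02) = 1.83. For a polyprotic acid the predominant species crosses at each pKa: below pKa_n the protonated form dominates, above it the deprotonated form does. At pH = 4.4, the predominant species is SO₄²⁻.

SO₄²⁻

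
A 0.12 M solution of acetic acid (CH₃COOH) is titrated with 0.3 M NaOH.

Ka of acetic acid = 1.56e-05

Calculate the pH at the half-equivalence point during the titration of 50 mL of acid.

At half-equivalence [HA] = [A⁻], so Henderson-Hasselbalch gives pH = pKa = -log(1.56e-05) = 4.81.

pH = pKa = 4.81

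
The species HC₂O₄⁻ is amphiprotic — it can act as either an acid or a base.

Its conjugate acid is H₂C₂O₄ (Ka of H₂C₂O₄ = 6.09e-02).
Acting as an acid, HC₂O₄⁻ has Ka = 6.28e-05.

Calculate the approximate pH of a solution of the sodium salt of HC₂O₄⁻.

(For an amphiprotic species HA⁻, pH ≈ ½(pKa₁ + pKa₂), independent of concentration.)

pKa₁ = -log(6.09e-02) = 1.22; pKa₂ = -log(6.28e-05) = 4.20. For an amphiprotic species, pH ≈ ½(pKa₁ + pKa₂) = ½(1.22 + 4.20) = 2.71.

pH = 2.71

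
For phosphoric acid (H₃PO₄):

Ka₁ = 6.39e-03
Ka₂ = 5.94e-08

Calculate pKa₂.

pKa₂ = -log(Ka₂) = -log(5.94e-08) = 7.23.

pK_{a2} = 7.23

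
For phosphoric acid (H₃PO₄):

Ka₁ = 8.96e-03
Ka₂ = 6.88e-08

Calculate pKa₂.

pKa₂ = -log(Ka₂) = -log(6.88e-08) = 7.16.

pK_{a2} = 7.16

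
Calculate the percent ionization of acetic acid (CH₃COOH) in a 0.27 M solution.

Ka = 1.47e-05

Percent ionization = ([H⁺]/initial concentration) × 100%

Using Ka equilibrium: x² + Ka×x - Ka×C = 0. Solving: [H⁺] = 1.9849e-03. Percent = (1.9849e-03/0.27) × 100

Percent ionization = 0.735%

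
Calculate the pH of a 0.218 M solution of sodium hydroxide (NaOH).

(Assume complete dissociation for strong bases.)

[OH⁻] = 0.218 M for strong base. pOH = -log[OH⁻] = 0.66, pH = 14 - pOH

pH = 13.34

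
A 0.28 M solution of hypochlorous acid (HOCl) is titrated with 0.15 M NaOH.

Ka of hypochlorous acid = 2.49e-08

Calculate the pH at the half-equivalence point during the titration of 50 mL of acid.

At half-equivalence [HA] = [A⁻], so Henderson-Hasselbalch gives pH = pKa = -log(2.49e-08) = 7.60.

pH = pKa = 7.60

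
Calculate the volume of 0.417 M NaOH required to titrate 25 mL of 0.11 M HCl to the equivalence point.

At equivalence: moles acid = moles base. moles HCl = 0.11 × 25/1000 = 0.00275 mol. V_base = moles / 0.417 × 1000 = 6.6 mL.

V_{base} = 6.6 mL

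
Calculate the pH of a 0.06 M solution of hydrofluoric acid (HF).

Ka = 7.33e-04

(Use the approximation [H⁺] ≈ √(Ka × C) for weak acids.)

[H⁺] = √(Ka × C) = √(7.33e-04 × 0.06) = 6.6317e-03. pH = -log(6.6317e-03)

pH = 2.18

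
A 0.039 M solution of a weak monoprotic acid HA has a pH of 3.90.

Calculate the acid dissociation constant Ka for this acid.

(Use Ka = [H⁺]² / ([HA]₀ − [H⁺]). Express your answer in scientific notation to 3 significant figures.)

[H⁺] = 10^(−pH) = 10^(−3.90) = 1.259e-04 M. For HA ⇌ H⁺ + A⁻, Ka = [H⁺][A⁻]/[HA] = [H⁺]² / ([HA]₀ − [H⁺]) = (1.259e-04)² / (0.039 − 1.259e-04) = 4.08e-07.

K_a = 4.08e-07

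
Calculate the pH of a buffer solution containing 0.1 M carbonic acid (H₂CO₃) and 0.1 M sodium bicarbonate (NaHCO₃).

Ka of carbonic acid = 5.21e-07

pKa = -log(5.21e-07) = 6.28. pH = pKa + log([A⁻]/[HA]) = 6.28 + log(0.1/0.1)

pH = 6.28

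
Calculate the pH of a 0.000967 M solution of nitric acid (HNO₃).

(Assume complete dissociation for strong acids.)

[H⁺] = 0.000967 M for strong acid. pH = -log[H⁺] = -log(0.000967)

pH = 3.01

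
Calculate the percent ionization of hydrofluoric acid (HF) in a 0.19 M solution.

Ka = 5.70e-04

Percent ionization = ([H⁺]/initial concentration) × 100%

Using Ka equilibrium: x² + Ka×x - Ka×C = 0. Solving: [H⁺] = 1.0126e-02. Percent = (1.0126e-02/0.19) × 100

Percent ionization = 5.33%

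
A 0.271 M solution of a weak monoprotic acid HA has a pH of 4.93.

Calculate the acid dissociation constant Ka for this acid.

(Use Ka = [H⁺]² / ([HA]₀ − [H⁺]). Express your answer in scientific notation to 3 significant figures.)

[H⁺] = 10^(−pH) = 10^(−4.93) = 1.175e-05 M. For HA ⇌ H⁺ + A⁻, Ka = [H⁺][A⁻]/[HA] = [H⁺]² / ([HA]₀ − [H⁺]) = (1.175e-05)² / (0.271 − 1.175e-05) = 5.09e-10.

K_a = 5.09e-10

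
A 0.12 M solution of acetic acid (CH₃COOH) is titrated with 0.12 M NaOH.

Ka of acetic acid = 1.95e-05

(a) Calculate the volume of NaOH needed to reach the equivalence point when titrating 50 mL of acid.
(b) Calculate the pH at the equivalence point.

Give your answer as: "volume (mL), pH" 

moles acid = 0.12 × 50/1000 = 0.006 mol; V_base = moles/0.12 × 1000 = 50.0 mL. At equivalence only the conjugate base is present: [A⁻] = 0.006/0.100 = 6.0000e-02 M. Kb = Kw/Ka = 5.13e-10; [OH⁻] = √(Kb × [A⁻]) = 5.5470e-06; pOH = 5.26; pH = 14 - pOH = 8.74.

V = 50.0 mL, pH = 8.74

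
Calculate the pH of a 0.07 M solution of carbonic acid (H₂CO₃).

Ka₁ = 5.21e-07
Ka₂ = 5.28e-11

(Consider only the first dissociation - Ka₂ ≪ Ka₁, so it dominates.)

First dissociation dominates. From Ka₁ = [H⁺][HA⁻]/[H₂A], x² + Ka₁·x − Ka₁·C = 0 with C = 0.07 M and Ka₁ = 5.21e-07. Solving: [H⁺] = (−Ka₁ + √(Ka₁² + 4·Ka₁·C)) / 2 = 1.9071e-04 M. pH = -log(1.9071e-04) = 3.72.

pH = 3.72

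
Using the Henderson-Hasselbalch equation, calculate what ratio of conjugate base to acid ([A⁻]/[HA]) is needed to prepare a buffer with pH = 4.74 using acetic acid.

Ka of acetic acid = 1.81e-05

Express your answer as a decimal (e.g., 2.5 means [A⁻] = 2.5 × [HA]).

pKa = -log(1.81e-05) = 4.7423. pH = pKa + log([A⁻]/[HA]), so log([A⁻]/[HA]) = pH − pKa = 4.74 − 4.7423 = -0.0023. [A⁻]/[HA] = 10^(-0.0023) = 0.995

[A⁻]/[HA] = 0.995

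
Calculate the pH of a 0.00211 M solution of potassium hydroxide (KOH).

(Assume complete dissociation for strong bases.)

[OH⁻] = 0.00211 M for strong base. pOH = -log[OH⁻] = 2.68, pH = 14 - pOH

pH = 11.32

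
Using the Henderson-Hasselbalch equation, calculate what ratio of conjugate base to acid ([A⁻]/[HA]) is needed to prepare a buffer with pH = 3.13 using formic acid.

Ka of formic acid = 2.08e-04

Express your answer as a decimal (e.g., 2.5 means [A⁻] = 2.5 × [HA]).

pKa = -log(2.08e-04) = 3.6819. pH = pKa + log([A⁻]/[HA]), so log([A⁻]/[HA]) = pH − pKa = 3.13 − 3.6819 = -0.5519. [A⁻]/[HA] = 10^(-0.5519) = 0.281

[A⁻]/[HA] = 0.281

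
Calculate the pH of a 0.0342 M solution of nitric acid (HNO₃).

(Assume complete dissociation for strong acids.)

[H⁺] = 0.0342 M for strong acid. pH = -log[H⁺] = -log(0.0342)

pH = 1.47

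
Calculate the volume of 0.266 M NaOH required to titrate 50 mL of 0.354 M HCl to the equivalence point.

At equivalence: moles acid = moles base. moles HCl = 0.354 × 50/1000 = 0.0177 mol. V_base = moles / 0.266 × 1000 = 66.5 mL.

V_{base} = 66.5 mL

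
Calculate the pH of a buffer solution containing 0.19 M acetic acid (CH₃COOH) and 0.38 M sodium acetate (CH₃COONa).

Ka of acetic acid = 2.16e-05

pKa = -log(2.16e-05) = 4.67. pH = pKa + log([A⁻]/[HA]) = 4.67 + log(0.38/0.19)

pH = 4.97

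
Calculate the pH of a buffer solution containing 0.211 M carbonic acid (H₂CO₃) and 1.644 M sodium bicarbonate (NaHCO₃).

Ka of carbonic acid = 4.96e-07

pKa = -log(4.96e-07) = 6.30. pH = pKa + log([A⁻]/[HA]) = 6.30 + log(1.644/0.211)

pH = 7.20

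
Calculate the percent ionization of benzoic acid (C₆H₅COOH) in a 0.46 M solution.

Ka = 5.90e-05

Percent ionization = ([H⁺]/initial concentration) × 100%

Using Ka equilibrium: x² + Ka×x - Ka×C = 0. Solving: [H⁺] = 5.1802e-03. Percent = (5.1802e-03/0.46) × 100

Percent ionization = 1.13%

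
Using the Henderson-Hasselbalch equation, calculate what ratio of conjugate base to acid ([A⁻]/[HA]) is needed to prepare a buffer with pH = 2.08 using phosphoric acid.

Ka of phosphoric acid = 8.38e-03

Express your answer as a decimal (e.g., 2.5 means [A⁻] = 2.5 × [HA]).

pKa = -log(8.38e-03) = 2.0768. pH = pKa + log([A⁻]/[HA]), so log([A⁻]/[HA]) = pH − pKa = 2.08 − 2.0768 = 0.0032. [A⁻]/[HA] = 10^(0.0032) = 1.01

[A⁻]/[HA] = 1.01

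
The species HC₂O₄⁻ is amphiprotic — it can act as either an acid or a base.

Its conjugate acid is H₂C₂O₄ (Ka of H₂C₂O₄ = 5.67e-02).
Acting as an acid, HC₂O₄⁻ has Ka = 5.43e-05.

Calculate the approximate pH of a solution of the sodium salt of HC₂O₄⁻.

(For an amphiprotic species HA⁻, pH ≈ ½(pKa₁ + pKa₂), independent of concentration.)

pKa₁ = -log(5.67e-02) = 1.25; pKa₂ = -log(5.43e-05) = 4.27. For an amphiprotic species, pH ≈ ½(pKa₁ + pKa₂) = ½(1.25 + 4.27) = 2.76.

pH = 2.76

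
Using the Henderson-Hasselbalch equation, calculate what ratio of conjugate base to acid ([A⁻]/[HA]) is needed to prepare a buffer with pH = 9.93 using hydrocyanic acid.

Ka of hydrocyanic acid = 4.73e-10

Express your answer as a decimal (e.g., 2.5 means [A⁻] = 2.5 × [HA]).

pKa = -log(4.73e-10) = 9.3251. pH = pKa + log([A⁻]/[HA]), so log([A⁻]/[HA]) = pH − pKa = 9.93 − 9.3251 = 0.6049. [A⁻]/[HA] = 10^(0.6049) = 4.03

[A⁻]/[HA] = 4.03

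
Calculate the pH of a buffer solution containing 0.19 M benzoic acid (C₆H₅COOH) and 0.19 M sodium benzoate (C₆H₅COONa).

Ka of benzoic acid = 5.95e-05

pKa = -log(5.95e-05) = 4.23. pH = pKa + log([A⁻]/[HA]) = 4.23 + log(0.19/0.19)

pH = 4.23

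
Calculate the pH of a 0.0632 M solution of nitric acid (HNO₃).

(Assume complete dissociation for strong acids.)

[H⁺] = 0.0632 M for strong acid. pH = -log[H⁺] = -log(0.0632)

pH = 1.20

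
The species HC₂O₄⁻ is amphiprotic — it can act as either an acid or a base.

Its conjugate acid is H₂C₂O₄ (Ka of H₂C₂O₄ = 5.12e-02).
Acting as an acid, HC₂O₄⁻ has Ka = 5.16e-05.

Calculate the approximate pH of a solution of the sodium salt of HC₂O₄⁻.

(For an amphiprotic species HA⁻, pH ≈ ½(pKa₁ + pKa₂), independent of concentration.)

pKa₁ = -log(5.12e-02) = 1.29; pKa₂ = -log(5.16e-05) = 4.29. For an amphiprotic species, pH ≈ ½(pKa₁ + pKa₂) = ½(1.29 + 4.29) = 2.79.

pH = 2.79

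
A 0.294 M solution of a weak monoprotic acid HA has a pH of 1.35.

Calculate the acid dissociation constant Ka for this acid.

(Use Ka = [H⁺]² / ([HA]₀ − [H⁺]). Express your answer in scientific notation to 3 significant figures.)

[H⁺] = 10^(−pH) = 10^(−1.35) = 4.467e-02 M. For HA ⇌ H⁺ + A⁻, Ka = [H⁺][A⁻]/[HA] = [H⁺]² / ([HA]₀ − [H⁺]) = (4.467e-02)² / (0.294 − 4.467e-02) = 8.00e-03.

K_a = 8.00e-03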